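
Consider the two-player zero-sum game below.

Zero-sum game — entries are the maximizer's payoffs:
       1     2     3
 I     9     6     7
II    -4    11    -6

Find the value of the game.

113/18

Column 1 is strictly dominated by 3 for the minimizer (it gives the maximizer more in every row).
The remaining 2×2 game on (I, II) × (2, 3) has no saddle point. Let the maximizer play I with probability p; indifference gives 6p + 11(1−p) = 7p − 6(1−p), so p = 17/18.
Similarly the minimizer's optimal q on 2 is 13/18, and the value is 6·(13/18) + (7)·(5/18) = 113/18.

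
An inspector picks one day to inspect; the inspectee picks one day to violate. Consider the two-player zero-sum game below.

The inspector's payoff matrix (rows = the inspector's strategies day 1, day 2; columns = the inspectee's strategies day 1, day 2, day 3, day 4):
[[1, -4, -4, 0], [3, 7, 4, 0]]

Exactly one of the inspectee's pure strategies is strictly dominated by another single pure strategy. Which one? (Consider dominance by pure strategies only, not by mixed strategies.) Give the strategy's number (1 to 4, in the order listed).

1

The inspectee prefers columns that give the inspector less. Compare day 1 with day 4: 0 < 1, 0 < 3.
So day 4 strictly dominates day 1 for the inspectee; day 1 is strictly dominated.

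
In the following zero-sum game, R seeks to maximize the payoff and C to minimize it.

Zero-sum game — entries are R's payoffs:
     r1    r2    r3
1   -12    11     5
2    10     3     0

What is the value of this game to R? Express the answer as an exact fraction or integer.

Column r2 is strictly dominated by r3 for C (it gives R more in every row).
The remaining 2×2 game on (1, 2) × (r1, r3) has no saddle point. Let R play 1 with probability p; indifference gives −12p + 10(1−p) = 5p, so p = 10/27.
Similarly C's optimal q on r1 is 5/27, and the value is -12·(5/27) + (5)·(22/27) = 50/27.

50/27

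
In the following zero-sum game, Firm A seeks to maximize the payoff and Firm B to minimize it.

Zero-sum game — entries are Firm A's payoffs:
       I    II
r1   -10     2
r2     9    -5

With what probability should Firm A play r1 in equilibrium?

Row minima are -10 and -5, so Firm A's maximin is -5; column maxima are 9 and 2, so Firm B's minimax is 2. These differ, so the equilibrium is in mixed strategies.
Let Firm A play r1 with probability p. Firm B is indifferent when −10p + 9(1−p) = 2p − 5(1−p), giving p = 7/13.

7/13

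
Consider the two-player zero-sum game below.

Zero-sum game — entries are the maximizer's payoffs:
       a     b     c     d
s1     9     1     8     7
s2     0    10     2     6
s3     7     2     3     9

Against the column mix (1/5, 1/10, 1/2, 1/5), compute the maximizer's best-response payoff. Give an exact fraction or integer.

s1: (9)·(1/5) + (1)·(1/10) + (8)·(1/2) + (7)·(1/5) = 73/10.
s2: (0)·(1/5) + (10)·(1/10) + (2)·(1/2) + (6)·(1/5) = 16/5.
s3: (7)·(1/5) + (2)·(1/10) + (3)·(1/2) + (9)·(1/5) = 49/10.
The best pure response is s1 with expected payoff 73/10.

73/10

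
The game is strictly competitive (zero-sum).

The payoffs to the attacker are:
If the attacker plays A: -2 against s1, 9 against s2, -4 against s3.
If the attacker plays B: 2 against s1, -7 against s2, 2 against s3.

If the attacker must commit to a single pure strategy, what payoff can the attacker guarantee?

-4

The worst-case payoff for each row is A: -4, B: -7.
The best of these is -4.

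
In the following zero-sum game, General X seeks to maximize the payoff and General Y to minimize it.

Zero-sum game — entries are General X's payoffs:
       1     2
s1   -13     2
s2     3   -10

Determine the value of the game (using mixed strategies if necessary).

-31/7

Row minima are -13 and -10, so General X's maximin is -10; column maxima are 3 and 2, so General Y's minimax is 2. These differ, so the equilibrium is in mixed strategies.
Let General X play s1 with probability p. General Y is indifferent when −13p + 3(1−p) = 2p − 10(1−p), giving p = 13/28.
Let General Y play 1 with probability q. General X is indifferent when −13q + 2(1−q) = 3q − 10(1−q), giving q = 3/7.
The value is -13·(3/7) + (2)·(4/7) = -31/7.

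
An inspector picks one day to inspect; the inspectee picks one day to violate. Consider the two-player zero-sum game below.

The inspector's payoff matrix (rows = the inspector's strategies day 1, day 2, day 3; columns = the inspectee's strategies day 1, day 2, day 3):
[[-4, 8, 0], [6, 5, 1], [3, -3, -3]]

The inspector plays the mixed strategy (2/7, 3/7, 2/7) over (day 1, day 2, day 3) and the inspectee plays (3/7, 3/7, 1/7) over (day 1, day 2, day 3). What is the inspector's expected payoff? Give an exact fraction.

Against (3/7, 3/7, 1/7), each row's expected payoff is day 1: 12/7; day 2: 34/7; day 3: -3/7.
Taking the (2/7, 3/7, 2/7)-weighted average: (2/7)·(12/7) + (3/7)·(34/7) + (2/7)·(-3/7) = 120/49.

120/49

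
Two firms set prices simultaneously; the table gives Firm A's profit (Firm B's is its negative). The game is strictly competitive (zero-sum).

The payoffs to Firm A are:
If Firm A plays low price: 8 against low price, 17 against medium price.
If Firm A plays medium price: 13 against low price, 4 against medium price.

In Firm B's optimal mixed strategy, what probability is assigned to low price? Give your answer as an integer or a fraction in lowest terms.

13/18

Row minima are 8 and 4, so Firm A's maximin is 8; column maxima are 13 and 17, so Firm B's minimax is 13. These differ, so the equilibrium is in mixed strategies.
Let Firm B play low price with probability q. Firm A is indifferent when 8q + 17(1−q) = 13q + 4(1−q), giving q = 13/18.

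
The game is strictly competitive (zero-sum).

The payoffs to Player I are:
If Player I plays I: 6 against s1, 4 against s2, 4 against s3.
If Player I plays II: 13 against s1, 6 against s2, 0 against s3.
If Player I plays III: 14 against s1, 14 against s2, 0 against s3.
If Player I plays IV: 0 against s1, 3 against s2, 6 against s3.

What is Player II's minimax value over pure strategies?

The worst case (largest entry) in each column is s1: 14, s2: 14, s3: 6.
The best (smallest) of these is 6.

6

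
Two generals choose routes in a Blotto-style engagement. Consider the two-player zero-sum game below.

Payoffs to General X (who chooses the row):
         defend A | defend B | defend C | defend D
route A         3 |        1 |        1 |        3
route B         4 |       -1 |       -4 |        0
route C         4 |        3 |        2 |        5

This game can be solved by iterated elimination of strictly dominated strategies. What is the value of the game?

2

Row route A is strictly dominated by row route C (4>3, 3>1, 2>1, 5>3); eliminate route A.
Column defend D is strictly dominated by defend B for General Y (-1<0, 3<5); eliminate defend D.
Column defend A is strictly dominated by defend B for General Y (-1<4, 3<4); eliminate defend A.
Row route B is strictly dominated by row route C (3>-1, 2>-4); eliminate route B.
Column defend B is strictly dominated by defend C for General Y (2<3); eliminate defend B.
Only (route C, defend C) remains, with payoff 2.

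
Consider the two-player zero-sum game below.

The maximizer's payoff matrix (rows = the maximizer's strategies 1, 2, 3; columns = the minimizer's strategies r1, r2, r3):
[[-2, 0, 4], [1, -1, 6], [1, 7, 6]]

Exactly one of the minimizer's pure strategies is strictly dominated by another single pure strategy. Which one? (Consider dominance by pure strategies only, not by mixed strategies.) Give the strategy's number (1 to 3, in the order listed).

3

The minimizer prefers columns that give the maximizer less. Compare r3 with r1: -2 < 4, 1 < 6, 1 < 6.
So r1 strictly dominates r3 for the minimizer; r3 is strictly dominated.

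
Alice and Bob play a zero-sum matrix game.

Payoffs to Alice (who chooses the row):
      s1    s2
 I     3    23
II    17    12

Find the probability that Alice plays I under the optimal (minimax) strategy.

1/5

Row minima are 3 and 12, so Alice's maximin is 12; column maxima are 17 and 23, so Bob's minimax is 17. These differ, so the equilibrium is in mixed strategies.
Let Alice play I with probability p. Bob is indifferent when 3p + 17(1−p) = 23p + 12(1−p), giving p = 1/5.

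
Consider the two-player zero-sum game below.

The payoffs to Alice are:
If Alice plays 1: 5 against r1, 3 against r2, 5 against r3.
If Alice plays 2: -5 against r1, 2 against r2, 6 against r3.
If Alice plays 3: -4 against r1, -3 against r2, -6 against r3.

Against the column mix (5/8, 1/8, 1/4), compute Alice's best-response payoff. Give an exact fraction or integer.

1: (5)·(5/8) + (3)·(1/8) + (5)·(1/4) = 19/4.
2: (-5)·(5/8) + (2)·(1/8) + (6)·(1/4) = -11/8.
3: (-4)·(5/8) + (-3)·(1/8) + (-6)·(1/4) = -35/8.
The best pure response is 1 with expected payoff 19/4.

19/4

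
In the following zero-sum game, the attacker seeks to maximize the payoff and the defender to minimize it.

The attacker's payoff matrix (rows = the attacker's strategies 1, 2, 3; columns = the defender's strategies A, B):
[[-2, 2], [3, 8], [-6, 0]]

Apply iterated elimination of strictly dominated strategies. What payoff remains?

Column B is strictly dominated by A for the defender (-2<2, 3<8, -6<0); eliminate B.
Row 1 is strictly dominated by row 2 (3>-2); eliminate 1.
Row 3 is strictly dominated by row 2 (3>-6); eliminate 3.
Only (2, A) remains, with payoff 3.

3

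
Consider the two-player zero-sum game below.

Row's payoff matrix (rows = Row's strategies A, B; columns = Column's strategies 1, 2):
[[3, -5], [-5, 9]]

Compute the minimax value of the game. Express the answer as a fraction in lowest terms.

1/11

Row minima are -5 and -5, so Row's maximin is -5; column maxima are 3 and 9, so Column's minimax is 3. These differ, so the equilibrium is in mixed strategies.
Let Row play A with probability p. Column is indifferent when 3p − 5(1−p) = −5p + 9(1−p), giving p = 7/11.
Let Column play 1 with probability q. Row is indifferent when 3q − 5(1−q) = −5q + 9(1−q), giving q = 7/11.
The value is 3·(7/11) + (-5)·(4/11) = 1/11.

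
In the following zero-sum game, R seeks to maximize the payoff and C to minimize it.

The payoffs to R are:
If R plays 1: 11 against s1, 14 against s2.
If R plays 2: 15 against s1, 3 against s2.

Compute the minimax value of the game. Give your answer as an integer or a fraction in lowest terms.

59/5

Row minima are 11 and 3, so R's maximin is 11; column maxima are 15 and 14, so C's minimax is 14. These differ, so the equilibrium is in mixed strategies.
Let R play 1 with probability p. C is indifferent when 11p + 15(1−p) = 14p + 3(1−p), giving p = 4/5.
Let C play s1 with probability q. R is indifferent when 11q + 14(1−q) = 15q + 3(1−q), giving q = 11/15.
The value is 11·(11/15) + (14)·(4/15) = 59/5.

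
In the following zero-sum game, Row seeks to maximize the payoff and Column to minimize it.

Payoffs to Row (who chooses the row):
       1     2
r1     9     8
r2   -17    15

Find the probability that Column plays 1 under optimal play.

Row minima are 8 and -17, so Row's maximin is 8; column maxima are 9 and 15, so Column's minimax is 9. These differ, so the equilibrium is in mixed strategies.
Let Column play 1 with probability q. Row is indifferent when 9q + 8(1−q) = −17q + 15(1−q), giving q = 7/33.

7/33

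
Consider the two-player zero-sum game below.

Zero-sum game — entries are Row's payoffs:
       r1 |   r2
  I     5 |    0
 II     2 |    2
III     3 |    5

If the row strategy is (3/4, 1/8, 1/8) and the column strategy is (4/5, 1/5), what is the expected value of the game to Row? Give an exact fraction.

147/40

Against (4/5, 1/5), each row's expected payoff is I: 4; II: 2; III: 17/5.
Taking the (3/4, 1/8, 1/8)-weighted average: (3/4)·(4) + (1/8)·(2) + (1/8)·(17/5) = 147/40.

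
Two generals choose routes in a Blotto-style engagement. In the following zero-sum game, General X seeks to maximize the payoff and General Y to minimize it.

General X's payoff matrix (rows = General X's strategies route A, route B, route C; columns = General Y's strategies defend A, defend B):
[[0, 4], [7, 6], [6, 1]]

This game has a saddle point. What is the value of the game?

Row minima: 0, 6, 1 → General X's maximin is 6.
Column maxima: 7, 6 → General Y's minimax is 6.
They coincide at (route B, defend B), so the value is 6.

6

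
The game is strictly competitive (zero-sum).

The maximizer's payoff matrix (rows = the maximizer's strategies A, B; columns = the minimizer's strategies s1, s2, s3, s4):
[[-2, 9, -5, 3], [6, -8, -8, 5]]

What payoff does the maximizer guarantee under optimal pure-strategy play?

-5

Row minima: -5, -8 → the maximizer's maximin is -5.
Column maxima: 6, 9, -5, 5 → the minimizer's minimax is -5.
They coincide at (A, s3), so the value is -5.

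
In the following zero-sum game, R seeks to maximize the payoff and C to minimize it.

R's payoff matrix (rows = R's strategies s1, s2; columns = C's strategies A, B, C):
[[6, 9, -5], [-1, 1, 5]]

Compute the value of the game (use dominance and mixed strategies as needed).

25/17

Column B is strictly dominated by A for C (it gives R more in every row).
The remaining 2×2 game on (s1, s2) × (A, C) has no saddle point. Let R play s1 with probability p; indifference gives 6p − (1−p) = −5p + 5(1−p), so p = 6/17.
Similarly C's optimal q on A is 10/17, and the value is 6·(10/17) + (-5)·(7/17) = 25/17.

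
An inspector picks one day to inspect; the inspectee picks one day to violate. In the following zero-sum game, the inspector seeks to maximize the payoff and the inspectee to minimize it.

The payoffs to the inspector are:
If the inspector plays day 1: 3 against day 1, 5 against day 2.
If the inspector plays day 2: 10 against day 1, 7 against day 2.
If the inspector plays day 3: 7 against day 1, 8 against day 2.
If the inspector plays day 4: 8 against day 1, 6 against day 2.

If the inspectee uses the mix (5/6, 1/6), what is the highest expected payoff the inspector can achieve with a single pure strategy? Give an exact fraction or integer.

day 1: (3)·(5/6) + (5)·(1/6) = 10/3.
day 2: (10)·(5/6) + (7)·(1/6) = 19/2.
day 3: (7)·(5/6) + (8)·(1/6) = 43/6.
day 4: (8)·(5/6) + (6)·(1/6) = 23/3.
The best pure response is day 2 with expected payoff 19/2.

19/2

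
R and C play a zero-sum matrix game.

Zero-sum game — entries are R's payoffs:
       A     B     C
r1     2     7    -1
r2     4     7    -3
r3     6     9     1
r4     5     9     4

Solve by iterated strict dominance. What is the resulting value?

4

Column B is strictly dominated by A for C (2<7, 4<7, 6<9, 5<9); eliminate B.
Column A is strictly dominated by C for C (-1<2, -3<4, 1<6, 4<5); eliminate A.
Row r1 is strictly dominated by row r3 (1>-1); eliminate r1.
Row r3 is strictly dominated by row r4 (4>1); eliminate r3.
Row r2 is strictly dominated by row r4 (4>-3); eliminate r2.
Only (r4, C) remains, with payoff 4.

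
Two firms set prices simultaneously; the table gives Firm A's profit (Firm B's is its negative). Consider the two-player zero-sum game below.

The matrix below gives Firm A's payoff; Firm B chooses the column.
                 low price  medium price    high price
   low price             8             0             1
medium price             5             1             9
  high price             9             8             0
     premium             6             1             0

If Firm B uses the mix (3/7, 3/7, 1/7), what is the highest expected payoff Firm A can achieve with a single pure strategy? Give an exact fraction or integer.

low price: (8)·(3/7) + (0)·(3/7) + (1)·(1/7) = 25/7.
medium price: (5)·(3/7) + (1)·(3/7) + (9)·(1/7) = 27/7.
high price: (9)·(3/7) + (8)·(3/7) + (0)·(1/7) = 51/7.
premium: (6)·(3/7) + (1)·(3/7) + (0)·(1/7) = 3.
The best pure response is high price with expected payoff 51/7.

51/7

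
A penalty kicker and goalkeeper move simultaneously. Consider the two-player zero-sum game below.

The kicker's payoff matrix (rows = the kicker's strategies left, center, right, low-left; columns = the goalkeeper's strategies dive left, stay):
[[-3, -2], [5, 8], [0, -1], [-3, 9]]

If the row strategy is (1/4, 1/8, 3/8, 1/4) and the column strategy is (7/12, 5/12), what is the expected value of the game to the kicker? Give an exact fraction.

23/48

Against (7/12, 5/12), each row's expected payoff is left: -31/12; center: 25/4; right: -5/12; low-left: 2.
Taking the (1/4, 1/8, 3/8, 1/4)-weighted average: (1/4)·(-31/12) + (1/8)·(25/4) + (3/8)·(-5/12) + (1/4)·(2) = 23/48.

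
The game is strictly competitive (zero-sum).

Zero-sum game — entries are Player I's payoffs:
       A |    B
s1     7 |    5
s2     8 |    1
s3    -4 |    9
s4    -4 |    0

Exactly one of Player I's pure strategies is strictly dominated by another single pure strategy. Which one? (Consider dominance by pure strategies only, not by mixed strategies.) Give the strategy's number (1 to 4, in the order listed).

Compare s4 with s1: 7 > -4, 5 > 0.
So s1 strictly dominates s4 for Player I; s4 is strictly dominated.

4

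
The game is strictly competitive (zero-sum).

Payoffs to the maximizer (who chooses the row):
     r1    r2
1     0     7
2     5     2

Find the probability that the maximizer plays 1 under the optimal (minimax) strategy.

Row minima are 0 and 2, so the maximizer's maximin is 2; column maxima are 5 and 7, so the minimizer's minimax is 5. These differ, so the equilibrium is in mixed strategies.
Let the maximizer play 1 with probability p. The minimizer is indifferent when 5(1−p) = 7p + 2(1−p), giving p = 3/10.

3/10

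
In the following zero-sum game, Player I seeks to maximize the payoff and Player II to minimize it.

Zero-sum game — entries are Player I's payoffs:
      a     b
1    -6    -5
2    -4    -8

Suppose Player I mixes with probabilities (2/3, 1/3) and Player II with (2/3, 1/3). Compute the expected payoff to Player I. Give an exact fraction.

Against (2/3, 1/3), each row's expected payoff is 1: -17/3; 2: -16/3.
Taking the (2/3, 1/3)-weighted average: (2/3)·(-17/3) + (1/3)·(-16/3) = -50/9.

-50/9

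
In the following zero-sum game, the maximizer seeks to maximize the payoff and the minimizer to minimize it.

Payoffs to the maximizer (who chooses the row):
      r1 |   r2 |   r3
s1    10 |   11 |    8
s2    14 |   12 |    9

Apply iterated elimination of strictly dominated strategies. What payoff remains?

Row s1 is strictly dominated by row s2 (14>10, 12>11, 9>8); eliminate s1.
Column r2 is strictly dominated by r3 for the minimizer (9<12); eliminate r2.
Column r1 is strictly dominated by r3 for the minimizer (9<14); eliminate r1.
Only (s2, r3) remains, with payoff 9.

9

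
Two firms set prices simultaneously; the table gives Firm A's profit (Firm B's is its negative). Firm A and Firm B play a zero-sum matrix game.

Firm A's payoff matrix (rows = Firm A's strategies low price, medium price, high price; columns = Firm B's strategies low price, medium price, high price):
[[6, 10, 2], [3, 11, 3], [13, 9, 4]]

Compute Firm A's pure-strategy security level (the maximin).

4

The worst-case payoff for each row is low price: 2, medium price: 3, high price: 4.
The best of these is 4.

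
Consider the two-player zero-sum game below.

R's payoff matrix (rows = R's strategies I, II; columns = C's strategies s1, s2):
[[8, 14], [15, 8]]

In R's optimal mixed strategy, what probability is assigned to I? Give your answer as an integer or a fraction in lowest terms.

Row minima are 8 and 8, so R's maximin is 8; column maxima are 15 and 14, so C's minimax is 14. These differ, so the equilibrium is in mixed strategies.
Let R play I with probability p. C is indifferent when 8p + 15(1−p) = 14p + 8(1−p), giving p = 7/13.

7/13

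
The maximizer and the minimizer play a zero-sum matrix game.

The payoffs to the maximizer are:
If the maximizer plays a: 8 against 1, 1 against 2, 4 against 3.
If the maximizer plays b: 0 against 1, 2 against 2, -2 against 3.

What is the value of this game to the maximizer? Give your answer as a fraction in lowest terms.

Column 1 is strictly dominated by 3 for the minimizer (it gives the maximizer more in every row).
The remaining 2×2 game on (a, b) × (2, 3) has no saddle point. Let the maximizer play a with probability p; indifference gives p + 2(1−p) = 4p − 2(1−p), so p = 4/7.
Similarly the minimizer's optimal q on 2 is 6/7, and the value is 1·(6/7) + (4)·(1/7) = 10/7.

10/7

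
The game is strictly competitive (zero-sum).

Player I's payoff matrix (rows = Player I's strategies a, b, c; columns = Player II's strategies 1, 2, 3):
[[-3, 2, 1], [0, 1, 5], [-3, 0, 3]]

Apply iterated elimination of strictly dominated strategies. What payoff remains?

0

Column 3 is strictly dominated by 1 for Player II (-3<1, 0<5, -3<3); eliminate 3.
Column 2 is strictly dominated by 1 for Player II (-3<2, 0<1, -3<0); eliminate 2.
Row a is strictly dominated by row b (0>-3); eliminate a.
Row c is strictly dominated by row b (0>-3); eliminate c.
Only (b, 1) remains, with payoff 0.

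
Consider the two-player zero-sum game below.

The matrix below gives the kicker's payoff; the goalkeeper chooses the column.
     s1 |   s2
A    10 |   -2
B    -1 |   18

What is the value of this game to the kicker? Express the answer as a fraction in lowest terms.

178/31

Row minima are -2 and -1, so the kicker's maximin is -1; column maxima are 10 and 18, so the goalkeeper's minimax is 10. These differ, so the equilibrium is in mixed strategies.
Let the kicker play A with probability p. The goalkeeper is indifferent when 10p − (1−p) = −2p + 18(1−p), giving p = 19/31.
Let the goalkeeper play s1 with probability q. The kicker is indifferent when 10q − 2(1−q) = −q + 18(1−q), giving q = 20/31.
The value is 10·(20/31) + (-2)·(11/31) = 178/31.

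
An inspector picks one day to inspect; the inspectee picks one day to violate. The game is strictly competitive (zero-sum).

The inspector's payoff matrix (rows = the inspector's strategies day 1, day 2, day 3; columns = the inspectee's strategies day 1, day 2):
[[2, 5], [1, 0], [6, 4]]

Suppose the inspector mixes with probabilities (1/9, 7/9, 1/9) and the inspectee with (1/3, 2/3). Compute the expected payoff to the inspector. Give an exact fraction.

11/9

Against (1/3, 2/3), each row's expected payoff is day 1: 4; day 2: 1/3; day 3: 14/3.
Taking the (1/9, 7/9, 1/9)-weighted average: (1/9)·(4) + (7/9)·(1/3) + (1/9)·(14/3) = 11/9.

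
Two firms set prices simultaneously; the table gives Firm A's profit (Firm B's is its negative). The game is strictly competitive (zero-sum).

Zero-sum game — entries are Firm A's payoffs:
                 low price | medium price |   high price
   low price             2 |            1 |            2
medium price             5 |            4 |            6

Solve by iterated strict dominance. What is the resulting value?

4

Row low price is strictly dominated by row medium price (5>2, 4>1, 6>2); eliminate low price.
Column low price is strictly dominated by medium price for Firm B (4<5); eliminate low price.
Column high price is strictly dominated by medium price for Firm B (4<6); eliminate high price.
Only (medium price, medium price) remains, with payoff 4.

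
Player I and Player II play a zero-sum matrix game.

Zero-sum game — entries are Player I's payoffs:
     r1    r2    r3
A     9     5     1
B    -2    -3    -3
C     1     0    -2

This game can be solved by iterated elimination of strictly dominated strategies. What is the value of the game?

Row C is strictly dominated by row A (9>1, 5>0, 1>-2); eliminate C.
Column r1 is strictly dominated by r2 for Player II (5<9, -3<-2); eliminate r1.
Row B is strictly dominated by row A (5>-3, 1>-3); eliminate B.
Column r2 is strictly dominated by r3 for Player II (1<5); eliminate r2.
Only (A, r3) remains, with payoff 1.

1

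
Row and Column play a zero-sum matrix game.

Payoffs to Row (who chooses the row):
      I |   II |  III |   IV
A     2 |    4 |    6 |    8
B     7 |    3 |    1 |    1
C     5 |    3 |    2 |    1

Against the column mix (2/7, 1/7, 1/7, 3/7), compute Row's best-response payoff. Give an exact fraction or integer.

38/7

A: (2)·(2/7) + (4)·(1/7) + (6)·(1/7) + (8)·(3/7) = 38/7.
B: (7)·(2/7) + (3)·(1/7) + (1)·(1/7) + (1)·(3/7) = 3.
C: (5)·(2/7) + (3)·(1/7) + (2)·(1/7) + (1)·(3/7) = 18/7.
The best pure response is A with expected payoff 38/7.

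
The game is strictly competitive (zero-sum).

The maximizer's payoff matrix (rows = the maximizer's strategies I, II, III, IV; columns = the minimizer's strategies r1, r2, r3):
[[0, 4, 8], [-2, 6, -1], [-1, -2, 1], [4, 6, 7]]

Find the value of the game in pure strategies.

Row minima: 0, -2, -2, 4 → the maximizer's maximin is 4.
Column maxima: 4, 6, 8 → the minimizer's minimax is 4.
They coincide at (IV, r1), so the value is 4.

4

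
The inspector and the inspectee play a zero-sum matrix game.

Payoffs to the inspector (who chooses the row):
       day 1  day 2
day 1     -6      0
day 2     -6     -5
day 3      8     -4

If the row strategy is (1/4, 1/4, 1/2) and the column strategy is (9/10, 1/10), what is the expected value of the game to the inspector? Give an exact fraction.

Against (9/10, 1/10), each row's expected payoff is day 1: -27/5; day 2: -59/10; day 3: 34/5.
Taking the (1/4, 1/4, 1/2)-weighted average: (1/4)·(-27/5) + (1/4)·(-59/10) + (1/2)·(34/5) = 23/40.

23/40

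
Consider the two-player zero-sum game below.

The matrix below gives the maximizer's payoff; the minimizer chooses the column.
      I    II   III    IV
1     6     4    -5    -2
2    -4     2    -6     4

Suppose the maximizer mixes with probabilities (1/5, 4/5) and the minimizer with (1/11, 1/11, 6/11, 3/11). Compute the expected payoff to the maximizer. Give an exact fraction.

-26/11

Against (1/11, 1/11, 6/11, 3/11), each row's expected payoff is 1: -26/11; 2: -26/11.
Taking the (1/5, 4/5)-weighted average: (1/5)·(-26/11) + (4/5)·(-26/11) = -26/11.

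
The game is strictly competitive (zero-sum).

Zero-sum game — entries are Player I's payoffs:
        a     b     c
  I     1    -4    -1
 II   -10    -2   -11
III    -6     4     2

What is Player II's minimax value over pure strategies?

1

The worst case (largest entry) in each column is a: 1, b: 4, c: 2.
The best (smallest) of these is 1.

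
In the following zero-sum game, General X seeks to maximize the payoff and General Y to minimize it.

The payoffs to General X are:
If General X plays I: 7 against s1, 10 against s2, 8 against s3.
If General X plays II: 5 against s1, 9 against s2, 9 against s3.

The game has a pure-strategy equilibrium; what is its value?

7

Row minima: 7, 5 → General X's maximin is 7.
Column maxima: 7, 10, 9 → General Y's minimax is 7.
They coincide at (I, s1), so the value is 7.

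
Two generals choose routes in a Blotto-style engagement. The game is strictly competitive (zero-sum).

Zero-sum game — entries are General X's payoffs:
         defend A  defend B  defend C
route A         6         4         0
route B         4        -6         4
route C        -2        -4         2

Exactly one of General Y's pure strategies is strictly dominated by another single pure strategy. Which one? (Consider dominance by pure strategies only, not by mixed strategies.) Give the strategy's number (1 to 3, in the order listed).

1

General Y prefers columns that give General X less. Compare defend A with defend B: 4 < 6, -6 < 4, -4 < -2.
So defend B strictly dominates defend A for General Y; defend A is strictly dominated.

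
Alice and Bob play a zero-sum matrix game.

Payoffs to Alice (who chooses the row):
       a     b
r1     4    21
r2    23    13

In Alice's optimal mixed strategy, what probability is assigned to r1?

10/27

Row minima are 4 and 13, so Alice's maximin is 13; column maxima are 23 and 21, so Bob's minimax is 21. These differ, so the equilibrium is in mixed strategies.
Let Alice play r1 with probability p. Bob is indifferent when 4p + 23(1−p) = 21p + 13(1−p), giving p = 10/27.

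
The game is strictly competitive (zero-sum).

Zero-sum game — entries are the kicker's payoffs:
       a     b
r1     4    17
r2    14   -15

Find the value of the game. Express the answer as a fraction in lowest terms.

Row minima are 4 and -15, so the kicker's maximin is 4; column maxima are 14 and 17, so the goalkeeper's minimax is 14. These differ, so the equilibrium is in mixed strategies.
Let the kicker play r1 with probability p. The goalkeeper is indifferent when 4p + 14(1−p) = 17p − 15(1−p), giving p = 29/42.
Let the goalkeeper play a with probability q. The kicker is indifferent when 4q + 17(1−q) = 14q − 15(1−q), giving q = 16/21.
The value is 4·(16/21) + (17)·(5/21) = 149/21.

149/21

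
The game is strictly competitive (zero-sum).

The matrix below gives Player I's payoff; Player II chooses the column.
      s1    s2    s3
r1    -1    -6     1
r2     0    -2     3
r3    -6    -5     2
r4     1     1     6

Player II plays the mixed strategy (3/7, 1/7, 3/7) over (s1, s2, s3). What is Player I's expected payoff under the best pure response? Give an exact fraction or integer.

22/7

r1: (-1)·(3/7) + (-6)·(1/7) + (1)·(3/7) = -6/7.
r2: (0)·(3/7) + (-2)·(1/7) + (3)·(3/7) = 1.
r3: (-6)·(3/7) + (-5)·(1/7) + (2)·(3/7) = -17/7.
r4: (1)·(3/7) + (1)·(1/7) + (6)·(3/7) = 22/7.
The best pure response is r4 with expected payoff 22/7.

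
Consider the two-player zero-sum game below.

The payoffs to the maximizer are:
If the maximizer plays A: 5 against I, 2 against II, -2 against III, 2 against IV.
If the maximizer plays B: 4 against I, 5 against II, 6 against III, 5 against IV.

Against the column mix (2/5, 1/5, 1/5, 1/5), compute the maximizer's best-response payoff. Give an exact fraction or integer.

24/5

A: (5)·(2/5) + (2)·(1/5) + (-2)·(1/5) + (2)·(1/5) = 12/5.
B: (4)·(2/5) + (5)·(1/5) + (6)·(1/5) + (5)·(1/5) = 24/5.
The best pure response is B with expected payoff 24/5.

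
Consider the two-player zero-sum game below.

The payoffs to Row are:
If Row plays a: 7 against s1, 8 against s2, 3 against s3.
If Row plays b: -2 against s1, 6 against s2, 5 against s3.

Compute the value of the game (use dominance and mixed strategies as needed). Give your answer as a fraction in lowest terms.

Column s2 is strictly dominated by s3 for Column (it gives Row more in every row).
The remaining 2×2 game on (a, b) × (s1, s3) has no saddle point. Let Row play a with probability p; indifference gives 7p − 2(1−p) = 3p + 5(1−p), so p = 7/11.
Similarly Column's optimal q on s1 is 2/11, and the value is 7·(2/11) + (3)·(9/11) = 41/11.

41/11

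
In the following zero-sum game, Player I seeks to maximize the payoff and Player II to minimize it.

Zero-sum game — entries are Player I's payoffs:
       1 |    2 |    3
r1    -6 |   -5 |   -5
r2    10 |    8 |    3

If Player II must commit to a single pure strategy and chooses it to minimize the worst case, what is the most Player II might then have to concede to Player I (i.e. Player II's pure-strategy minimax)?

3

The worst case (largest entry) in each column is 1: 10, 2: 8, 3: 3.
The best (smallest) of these is 3.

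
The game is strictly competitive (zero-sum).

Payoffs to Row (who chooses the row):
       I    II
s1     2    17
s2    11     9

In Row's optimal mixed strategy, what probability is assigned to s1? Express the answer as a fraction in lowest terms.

Row minima are 2 and 9, so Row's maximin is 9; column maxima are 11 and 17, so Column's minimax is 11. These differ, so the equilibrium is in mixed strategies.
Let Row play s1 with probability p. Column is indifferent when 2p + 11(1−p) = 17p + 9(1−p), giving p = 2/17.

2/17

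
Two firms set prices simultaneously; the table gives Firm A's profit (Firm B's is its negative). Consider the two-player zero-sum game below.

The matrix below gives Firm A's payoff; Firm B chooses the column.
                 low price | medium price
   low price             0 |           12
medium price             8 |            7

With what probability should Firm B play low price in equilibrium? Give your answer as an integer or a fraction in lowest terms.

Row minima are 0 and 7, so Firm A's maximin is 7; column maxima are 8 and 12, so Firm B's minimax is 8. These differ, so the equilibrium is in mixed strategies.
Let Firm B play low price with probability q. Firm A is indifferent when 12(1−q) = 8q + 7(1−q), giving q = 5/13.

5/13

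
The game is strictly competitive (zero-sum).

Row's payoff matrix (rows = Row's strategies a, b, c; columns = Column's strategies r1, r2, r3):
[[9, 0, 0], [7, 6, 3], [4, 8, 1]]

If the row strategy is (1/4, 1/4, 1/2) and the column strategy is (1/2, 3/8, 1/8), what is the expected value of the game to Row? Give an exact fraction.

167/32

Against (1/2, 3/8, 1/8), each row's expected payoff is a: 9/2; b: 49/8; c: 41/8.
Taking the (1/4, 1/4, 1/2)-weighted average: (1/4)·(9/2) + (1/4)·(49/8) + (1/2)·(41/8) = 167/32.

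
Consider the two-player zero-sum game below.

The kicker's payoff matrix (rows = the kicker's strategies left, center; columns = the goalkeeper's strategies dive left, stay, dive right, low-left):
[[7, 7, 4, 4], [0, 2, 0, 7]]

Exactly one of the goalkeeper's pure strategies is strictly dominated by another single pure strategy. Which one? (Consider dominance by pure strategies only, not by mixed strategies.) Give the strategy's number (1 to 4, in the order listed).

2

The goalkeeper prefers columns that give the kicker less. Compare stay with dive right: 4 < 7, 0 < 2.
So dive right strictly dominates stay for the goalkeeper; stay is strictly dominated.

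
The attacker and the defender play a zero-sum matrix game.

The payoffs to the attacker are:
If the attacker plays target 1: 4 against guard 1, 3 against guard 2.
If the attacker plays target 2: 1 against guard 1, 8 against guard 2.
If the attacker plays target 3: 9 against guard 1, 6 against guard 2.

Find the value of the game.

Row target 1 is strictly dominated by row target 3, so the attacker never plays it.
The remaining 2×2 game on (target 2, target 3) × (guard 1, guard 2) has no saddle point. Let the attacker play target 2 with probability p; indifference gives p + 9(1−p) = 8p + 6(1−p), so p = 3/10.
Similarly the defender's optimal q on guard 1 is 1/5, and the value is 1·(1/5) + (8)·(4/5) = 33/5.

33/5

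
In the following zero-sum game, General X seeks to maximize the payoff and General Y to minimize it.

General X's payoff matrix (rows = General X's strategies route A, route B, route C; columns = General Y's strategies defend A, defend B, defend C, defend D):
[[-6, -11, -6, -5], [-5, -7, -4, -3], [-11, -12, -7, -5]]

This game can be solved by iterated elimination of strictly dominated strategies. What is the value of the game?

Column defend C is strictly dominated by defend B for General Y (-11<-6, -7<-4, -12<-7); eliminate defend C.
Column defend A is strictly dominated by defend B for General Y (-11<-6, -7<-5, -12<-11); eliminate defend A.
Column defend D is strictly dominated by defend B for General Y (-11<-5, -7<-3, -12<-5); eliminate defend D.
Row route C is strictly dominated by row route A (-11>-12); eliminate route C.
Row route A is strictly dominated by row route B (-7>-11); eliminate route A.
Only (route B, defend B) remains, with payoff -7.

-7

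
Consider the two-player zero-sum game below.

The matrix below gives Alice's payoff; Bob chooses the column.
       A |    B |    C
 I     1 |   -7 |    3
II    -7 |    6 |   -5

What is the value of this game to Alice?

Column C is strictly dominated by A for Bob (it gives Alice more in every row).
The remaining 2×2 game on (I, II) × (A, B) has no saddle point. Let Alice play I with probability p; indifference gives p − 7(1−p) = −7p + 6(1−p), so p = 13/21.
Similarly Bob's optimal q on A is 13/21, and the value is 1·(13/21) + (-7)·(8/21) = -43/21.

-43/21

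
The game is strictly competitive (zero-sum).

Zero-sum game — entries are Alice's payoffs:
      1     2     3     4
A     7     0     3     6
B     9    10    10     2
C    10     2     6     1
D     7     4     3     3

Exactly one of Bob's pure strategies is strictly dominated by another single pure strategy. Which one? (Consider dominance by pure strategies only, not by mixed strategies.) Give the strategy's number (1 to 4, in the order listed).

Bob prefers columns that give Alice less. Compare 1 with 4: 6 < 7, 2 < 9, 1 < 10, 3 < 7.
So 4 strictly dominates 1 for Bob; 1 is strictly dominated.

1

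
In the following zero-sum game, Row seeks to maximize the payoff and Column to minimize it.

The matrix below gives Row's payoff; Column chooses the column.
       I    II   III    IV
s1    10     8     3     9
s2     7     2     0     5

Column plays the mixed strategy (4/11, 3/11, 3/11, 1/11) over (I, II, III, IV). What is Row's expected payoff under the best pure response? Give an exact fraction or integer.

82/11

s1: (10)·(4/11) + (8)·(3/11) + (3)·(3/11) + (9)·(1/11) = 82/11.
s2: (7)·(4/11) + (2)·(3/11) + (0)·(3/11) + (5)·(1/11) = 39/11.
The best pure response is s1 with expected payoff 82/11.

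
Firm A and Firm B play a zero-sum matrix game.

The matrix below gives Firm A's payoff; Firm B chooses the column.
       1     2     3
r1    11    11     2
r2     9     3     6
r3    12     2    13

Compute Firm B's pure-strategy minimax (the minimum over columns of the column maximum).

11

The worst case (largest entry) in each column is 1: 12, 2: 11, 3: 13.
The best (smallest) of these is 11.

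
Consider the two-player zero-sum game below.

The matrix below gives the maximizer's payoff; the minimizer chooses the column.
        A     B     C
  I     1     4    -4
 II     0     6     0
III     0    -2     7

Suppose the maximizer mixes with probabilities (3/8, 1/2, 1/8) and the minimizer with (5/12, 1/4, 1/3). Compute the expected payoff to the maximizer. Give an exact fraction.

97/96

Against (5/12, 1/4, 1/3), each row's expected payoff is I: 1/12; II: 3/2; III: 11/6.
Taking the (3/8, 1/2, 1/8)-weighted average: (3/8)·(1/12) + (1/2)·(3/2) + (1/8)·(11/6) = 97/96.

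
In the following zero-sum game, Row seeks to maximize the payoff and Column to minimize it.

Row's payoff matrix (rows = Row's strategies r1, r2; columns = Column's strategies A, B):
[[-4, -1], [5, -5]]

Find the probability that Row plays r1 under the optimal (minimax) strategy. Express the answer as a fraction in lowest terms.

Row minima are -4 and -5, so Row's maximin is -4; column maxima are 5 and -1, so Column's minimax is -1. These differ, so the equilibrium is in mixed strategies.
Let Row play r1 with probability p. Column is indifferent when −4p + 5(1−p) = −p − 5(1−p), giving p = 10/13.

10/13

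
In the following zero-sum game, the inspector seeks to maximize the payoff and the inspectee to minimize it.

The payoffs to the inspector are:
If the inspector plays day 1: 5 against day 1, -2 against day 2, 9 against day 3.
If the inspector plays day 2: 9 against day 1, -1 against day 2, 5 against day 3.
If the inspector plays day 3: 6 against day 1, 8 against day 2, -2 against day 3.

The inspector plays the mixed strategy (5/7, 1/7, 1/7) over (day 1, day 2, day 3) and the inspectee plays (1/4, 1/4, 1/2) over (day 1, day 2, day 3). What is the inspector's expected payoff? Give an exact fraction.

19/4

Against (1/4, 1/4, 1/2), each row's expected payoff is day 1: 21/4; day 2: 9/2; day 3: 5/2.
Taking the (5/7, 1/7, 1/7)-weighted average: (5/7)·(21/4) + (1/7)·(9/2) + (1/7)·(5/2) = 19/4.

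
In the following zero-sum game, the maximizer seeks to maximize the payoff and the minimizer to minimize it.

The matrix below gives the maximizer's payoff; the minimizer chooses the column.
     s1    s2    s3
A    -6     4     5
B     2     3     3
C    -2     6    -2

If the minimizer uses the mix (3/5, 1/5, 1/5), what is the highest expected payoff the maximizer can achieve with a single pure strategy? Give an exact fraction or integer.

12/5

A: (-6)·(3/5) + (4)·(1/5) + (5)·(1/5) = -9/5.
B: (2)·(3/5) + (3)·(1/5) + (3)·(1/5) = 12/5.
C: (-2)·(3/5) + (6)·(1/5) + (-2)·(1/5) = -2/5.
The best pure response is B with expected payoff 12/5.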